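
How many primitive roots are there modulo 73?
Number of primitive roots mod 73 = φ(72) = 24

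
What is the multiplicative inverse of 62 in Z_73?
53

Using Extended Euclidean Algorithm:
gcd(62, 73) = 1
Bezout coefficients: 62 × -20 + 73 × 17 = 1
So 62 × -20 ≡ 1 (mod 73)
The inverse is -20 mod 73 = 53
Verification: 62 × 53 = 3286 = 45 × 73 + 1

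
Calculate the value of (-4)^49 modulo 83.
Using repeated squaring. (-4) ≡ 79 (mod 83). 49 = 32 + 16 + 1 (binary 110001). Repeated squaring mod 83: 79^1 ≡ 79; 79^2 ≡ 79² = 6241 ≡ 16; 79^4 ≡ 16² = 256 ≡ 7; 79^8 ≡ 7² = 49 ≡ 49; 79^16 ≡ 49² = 2401 ≡ 77; 79^32 ≡ 77² = 5929 ≡ 36. Multiply: (-4)^49 ≡ 79^32 × 79^16 × 79^1 ≡ 36 × 77 × 79 (mod 83): 36 × 77 = 2772 ≡ 33; 33 × 79 = 2607 ≡ 34. So (-4)^49 ≡ 34 (mod 83).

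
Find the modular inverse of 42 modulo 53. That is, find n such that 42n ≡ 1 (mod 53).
24

Using Extended Euclidean Algorithm:
gcd(42, 53) = 1
Bezout coefficients: 42 × 24 + 53 × -19 = 1
So 42 × 24 ≡ 1 (mod 53)
The inverse is 24 mod 53 = 24
Verification: 42 × 24 = 1008 = 19 × 53 + 1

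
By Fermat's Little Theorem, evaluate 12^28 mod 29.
By Fermat's Little Theorem, 12^{28} ≡ 1 (mod 29) since 29 is prime and gcd(12, 29) = 1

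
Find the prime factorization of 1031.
1031

Divide by primes starting from smallest:
1031 ÷ 1031 = 1

1031 = 1031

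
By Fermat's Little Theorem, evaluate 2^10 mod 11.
By Fermat's Little Theorem, 2^{10} ≡ 1 (mod 11) since 11 is prime and gcd(2, 11) = 1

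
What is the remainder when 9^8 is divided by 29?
8 = 8 (binary 1000). Repeated squaring mod 29: 9^1 ≡ 9; 9^2 ≡ 9² = 81 ≡ 23; 9^4 ≡ 23² = 529 ≡ 7; 9^8 ≡ 7² = 49 ≡ 20. So 9^8 ≡ 20 (mod 29).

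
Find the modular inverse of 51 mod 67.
51^(-1) ≡ 46 (mod 67). Verification: 51 × 46 = 2346 ≡ 1 (mod 67)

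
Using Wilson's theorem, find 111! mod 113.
(112)! = (111)! × (112) ≡ -1 (mod 113). So (111)! ≡ -1 × (112)^(-1) ≡ (-1)×(-1) = 1 (mod 113)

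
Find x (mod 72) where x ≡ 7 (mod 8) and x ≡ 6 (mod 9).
M = 8 × 9 = 72. M₁ = 9, y₁ ≡ 1 (mod 8). M₂ = 8, y₂ ≡ 8 (mod 9). x = 7×9×1 + 6×8×8 ≡ 15 (mod 72)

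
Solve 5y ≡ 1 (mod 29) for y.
6

Using Extended Euclidean Algorithm:
gcd(5, 29) = 1
Bezout coefficients: 5 × 6 + 29 × -1 = 1
So 5 × 6 ≡ 1 (mod 29)
The inverse is 6 mod 29 = 6
Verification: 5 × 6 = 30 = 1 × 29 + 1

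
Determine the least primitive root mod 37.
p - 1 = 36 has prime divisors 2, 3. h is a primitive root mod 37 iff h^(36/q) ≢ 1 (mod 37) for each such q.
h = 2: 2^18 ≡ 36, 2^12 ≡ 26 (mod 37); none is 1, so 2 has order 36 and is a primitive root.
The smallest primitive root mod 37 is g = 2.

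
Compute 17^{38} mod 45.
19

Using successive squaring:
Binary expansion of 38: 100110
Powers of 17 mod 45 (each is the square of the previous):
  17^1 ≡ 17 (mod 45)
  17^2 ≡ 17² = 289 ≡ 19 (mod 45)
  17^4 ≡ 19² = 361 ≡ 1 (mod 45)
  17^8 ≡ 1² = 1 ≡ 1 (mod 45)
  17^16 ≡ 1² = 1 ≡ 1 (mod 45)
  17^32 ≡ 1² = 1 ≡ 1 (mod 45)
38 = 32 + 4 + 2, so 17^38 = 17^32 × 17^4 × 17^2 ≡ 1 × 1 × 19 (mod 45)
Multiplying step by step:
  1 × 1 = 1 ≡ 1 (mod 45)
  1 × 19 = 19 ≡ 19 (mod 45)
Result: 17^38 ≡ 19 (mod 45)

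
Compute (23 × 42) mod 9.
3

(23 × 42) = 966
966 mod 9 = 3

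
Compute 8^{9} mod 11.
7

Using successive squaring:
Binary expansion of 9: 1001
Powers of 8 mod 11 (each is the square of the previous):
  8^1 ≡ 8 (mod 11)
  8^2 ≡ 8² = 64 ≡ 9 (mod 11)
  8^4 ≡ 9² = 81 ≡ 4 (mod 11)
  8^8 ≡ 4² = 16 ≡ 5 (mod 11)
9 = 8 + 1, so 8^9 = 8^8 × 8^1 ≡ 5 × 8 (mod 11)
Multiplying step by step:
  5 × 8 = 40 ≡ 7 (mod 11)
Result: 8^9 ≡ 7 (mod 11)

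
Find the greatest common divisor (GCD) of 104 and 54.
2

Using the Euclidean algorithm:
104 = 1 × 54 + 50
54 = 1 × 50 + 4
50 = 12 × 4 + 2
4 = 2 × 2 + 0

GCD(104, 54) = 2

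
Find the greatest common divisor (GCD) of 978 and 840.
6

Using the Euclidean algorithm:
978 = 1 × 840 + 138
840 = 6 × 138 + 12
138 = 11 × 12 + 6
12 = 2 × 6 + 0

GCD(978, 840) = 6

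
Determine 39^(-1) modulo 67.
39^(-1) ≡ 55 (mod 67). Verification: 39 × 55 = 2145 ≡ 1 (mod 67)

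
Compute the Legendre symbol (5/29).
(5/29) = 5^{14} mod 29 = 1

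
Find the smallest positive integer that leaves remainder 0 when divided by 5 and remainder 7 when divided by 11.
M = 5 × 11 = 55. M₁ = 11, y₁ ≡ 1 (mod 5). M₂ = 5, y₂ ≡ 9 (mod 11). r = 0×11×1 + 7×5×9 ≡ 40 (mod 55). The smallest positive such number is 40.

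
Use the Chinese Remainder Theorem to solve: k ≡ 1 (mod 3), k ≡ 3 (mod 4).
M = 3 × 4 = 12. M₁ = 4, y₁ ≡ 1 (mod 3). M₂ = 3, y₂ ≡ 3 (mod 4). k = 1×4×1 + 3×3×3 ≡ 7 (mod 12)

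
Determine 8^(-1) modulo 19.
8^(-1) ≡ 12 (mod 19). Verification: 8 × 12 = 96 ≡ 1 (mod 19)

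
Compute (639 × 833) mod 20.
7

(639 × 833) = 532287
532287 mod 20 = 7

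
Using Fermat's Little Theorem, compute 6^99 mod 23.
By Fermat: 6^{22} ≡ 1 (mod 23). 99 = 4×22 + 11. So 6^{99} ≡ 6^{11} ≡ 1 (mod 23)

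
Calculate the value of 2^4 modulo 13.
4 = 4 (binary 100). Repeated squaring mod 13: 2^1 ≡ 2; 2^2 ≡ 2² = 4 ≡ 4; 2^4 ≡ 4² = 16 ≡ 3. So 2^4 ≡ 3 (mod 13).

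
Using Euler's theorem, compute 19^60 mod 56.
By Euler: 19^{24} ≡ 1 (mod 56) since gcd(19, 56) = 1. 60 = 2×24 + 12. So 19^{60} ≡ 19^{12} ≡ 1 (mod 56)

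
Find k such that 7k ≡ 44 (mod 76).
28

Since gcd(7, 76) = 1 divides 44, a solution exists.
Multiply both sides by the inverse of 7 mod 76:
  7^(-1) mod 76 = 11
  x ≡ 11 × 44 ≡ 484 ≡ 28 (mod 76)
Verification: 7 × 28 = 196 = 2 × 76 + 44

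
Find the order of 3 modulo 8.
Powers of 3 mod 8: 3^1≡3, 3^2≡1. Order = 2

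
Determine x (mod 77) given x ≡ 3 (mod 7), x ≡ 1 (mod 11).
45

Using the Chinese Remainder Theorem:
M = product of moduli = 77
For equation 1: M_1 = 11, 11 ≡ 4 (mod 7), inverse of 11 mod 7 is 2 (check: 4 × 2 = 8 ≡ 1 (mod 7))
For equation 2: M_2 = 7, 7 ≡ 7 (mod 11), inverse of 7 mod 11 is 8 (check: 7 × 8 = 56 ≡ 1 (mod 11))
Combine: x ≡ Σ r_i×M_i×(M_i⁻¹ mod m_i) = 3×11×2 + 1×7×8 = 66 + 56 = 122
122 mod 77 = 45
x ≡ 45 (mod 77)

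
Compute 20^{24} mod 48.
16

Using successive squaring:
Binary expansion of 24: 11000
Powers of 20 mod 48 (each is the square of the previous):
  20^1 ≡ 20 (mod 48)
  20^2 ≡ 20² = 400 ≡ 16 (mod 48)
  20^4 ≡ 16² = 256 ≡ 16 (mod 48)
  20^8 ≡ 16² = 256 ≡ 16 (mod 48)
  20^16 ≡ 16² = 256 ≡ 16 (mod 48)
24 = 16 + 8, so 20^24 = 20^16 × 20^8 ≡ 16 × 16 (mod 48)
Multiplying step by step:
  16 × 16 = 256 ≡ 16 (mod 48)
Result: 20^24 ≡ 16 (mod 48)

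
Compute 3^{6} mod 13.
1

Using successive squaring:
Binary expansion of 6: 110
Powers of 3 mod 13 (each is the square of the previous):
  3^1 ≡ 3 (mod 13)
  3^2 ≡ 3² = 9 ≡ 9 (mod 13)
  3^4 ≡ 9² = 81 ≡ 3 (mod 13)
6 = 4 + 2, so 3^6 = 3^4 × 3^2 ≡ 3 × 9 (mod 13)
Multiplying step by step:
  3 × 9 = 27 ≡ 1 (mod 13)
Result: 3^6 ≡ 1 (mod 13)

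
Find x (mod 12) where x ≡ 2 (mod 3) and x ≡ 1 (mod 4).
M = 3 × 4 = 12. M₁ = 4, y₁ ≡ 1 (mod 3). M₂ = 3, y₂ ≡ 3 (mod 4). x = 2×4×1 + 1×3×3 ≡ 5 (mod 12)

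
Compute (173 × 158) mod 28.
6

(173 × 158) = 27334
27334 mod 28 = 6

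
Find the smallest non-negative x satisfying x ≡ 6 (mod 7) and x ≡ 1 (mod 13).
M = 7 × 13 = 91. M₁ = 13, y₁ ≡ 6 (mod 7). M₂ = 7, y₂ ≡ 2 (mod 13). x = 6×13×6 + 1×7×2 ≡ 27 (mod 91)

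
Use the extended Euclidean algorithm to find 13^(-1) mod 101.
Extended GCD: 13(-31) + 101(4) = 1. So 13^(-1) ≡ 70 ≡ 70 (mod 101). Verify: 13 × 70 = 910 ≡ 1 (mod 101)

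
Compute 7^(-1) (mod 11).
7^(-1) ≡ 8 (mod 11). Verification: 7 × 8 = 56 ≡ 1 (mod 11)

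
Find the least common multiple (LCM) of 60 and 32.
480

First find GCD(60, 32) using the Euclidean algorithm:
60 = 1 × 32 + 28
32 = 1 × 28 + 4
28 = 7 × 4 + 0
GCD(60, 32) = 4

LCM formula: LCM(a, b) = (a × b) / GCD(a, b)
LCM(60, 32) = (60 × 32) / 4
LCM(60, 32) = 1920 / 4
LCM(60, 32) = 480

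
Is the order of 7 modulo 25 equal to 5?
No, the actual order is 4, not 5.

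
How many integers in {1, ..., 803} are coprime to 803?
720

Prime factorization: 803 = 11 × 73
Using the formula φ(n) = n × Π(1 - 1/p) for each prime factor p:
φ(803) = 803 × (1 - 1/11) × (1 - 1/73)
φ(803) = 720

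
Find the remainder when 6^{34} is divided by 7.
By Fermat: 6^{6} ≡ 1 (mod 7). 34 = 5×6 + 4. So 6^{34} ≡ 6^{4} ≡ 1 (mod 7)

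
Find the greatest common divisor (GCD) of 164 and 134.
2

Using the Euclidean algorithm:
164 = 1 × 134 + 30
134 = 4 × 30 + 14
30 = 2 × 14 + 2
14 = 7 × 2 + 0

GCD(164, 134) = 2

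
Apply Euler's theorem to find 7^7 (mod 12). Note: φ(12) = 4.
By Euler: 7^{4} ≡ 1 (mod 12) since gcd(7, 12) = 1. 7 = 1×4 + 3. So 7^{7} ≡ 7^{3} ≡ 7 (mod 12)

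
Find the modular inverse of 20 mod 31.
20^(-1) ≡ 14 (mod 31). Verification: 20 × 14 = 280 ≡ 1 (mod 31)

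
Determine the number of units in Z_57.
36

Prime factorization: 57 = 3 × 19
Using the formula φ(n) = n × Π(1 - 1/p) for each prime factor p:
φ(57) = 57 × (1 - 1/3) × (1 - 1/19)
φ(57) = 36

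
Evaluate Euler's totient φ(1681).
1640

Prime factorization: 1681 = 41^2
Using the formula φ(n) = n × Π(1 - 1/p) for each prime factor p:
φ(1681) = 1681 × (1 - 1/41)
φ(1681) = 1640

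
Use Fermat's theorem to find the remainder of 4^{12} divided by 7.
1

By Fermat's Little Theorem, a^(p-1) ≡ 1 (mod p) for prime p and gcd(a, p) = 1
Here p = 7, so 4^6 ≡ 1 (mod 7)
We can reduce the exponent: 12 mod 6 = 0
So 4^12 ≡ 4^0 (mod 7)
Computing: 4^0 mod 7 = 1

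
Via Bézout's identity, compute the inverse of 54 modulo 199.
Extended GCD: 54(-70) + 199(19) = 1. So 54^(-1) ≡ 129 ≡ 129 (mod 199). Verify: 54 × 129 = 6966 ≡ 1 (mod 199)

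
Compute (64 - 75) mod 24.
13

(64 - 75) = -11
-11 mod 24 = 13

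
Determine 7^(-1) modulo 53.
7^(-1) ≡ 38 (mod 53). Verification: 7 × 38 = 266 ≡ 1 (mod 53)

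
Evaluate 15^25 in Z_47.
Using repeated squaring. 25 = 16 + 8 + 1 (binary 11001). Repeated squaring mod 47: 15^1 ≡ 15; 15^2 ≡ 15² = 225 ≡ 37; 15^4 ≡ 37² = 1369 ≡ 6; 15^8 ≡ 6² = 36 ≡ 36; 15^16 ≡ 36² = 1296 ≡ 27. Multiply: 15^25 = 15^16 × 15^8 × 15^1 ≡ 27 × 36 × 15 (mod 47): 27 × 36 = 972 ≡ 32; 32 × 15 = 480 ≡ 10. So 15^25 ≡ 10 (mod 47).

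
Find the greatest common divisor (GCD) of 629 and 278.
1

Using the Euclidean algorithm:
629 = 2 × 278 + 73
278 = 3 × 73 + 59
73 = 1 × 59 + 14
59 = 4 × 14 + 3
14 = 4 × 3 + 2
3 = 1 × 2 + 1
2 = 2 × 1 + 0

GCD(629, 278) = 1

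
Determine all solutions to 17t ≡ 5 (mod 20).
5

Since gcd(17, 20) = 1 divides 5, a solution exists.
Multiply both sides by the inverse of 17 mod 20:
  17^(-1) mod 20 = 13
  x ≡ 13 × 5 ≡ 65 ≡ 5 (mod 20)
Verification: 17 × 5 = 85 = 4 × 20 + 5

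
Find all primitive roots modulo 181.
Primitive roots mod 181: {2, 10, 18, 21, 23, 24, 28, 41, 47, 50, 53, 54, 57, 58, 63, 66, 69, 76, 77, 78, 83, 84, 85, 90, 91, 96, 97, 98, 103, 104, 105, 112, 115, 118, 123, 124, 127, 128, 131, 134, 140, 153, 157, 158, 160, 163, 171, 179}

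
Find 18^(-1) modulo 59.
23

Using Extended Euclidean Algorithm:
gcd(18, 59) = 1
Bezout coefficients: 18 × 23 + 59 × -7 = 1
So 18 × 23 ≡ 1 (mod 59)
The inverse is 23 mod 59 = 23
Verification: 18 × 23 = 414 = 7 × 59 + 1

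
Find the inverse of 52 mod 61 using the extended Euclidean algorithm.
Extended GCD: 52(27) + 61(-23) = 1. So 52^(-1) ≡ 27 ≡ 27 (mod 61). Verify: 52 × 27 = 1404 ≡ 1 (mod 61)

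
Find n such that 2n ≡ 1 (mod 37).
2^(-1) ≡ 19 (mod 37). Verification: 2 × 19 = 38 ≡ 1 (mod 37)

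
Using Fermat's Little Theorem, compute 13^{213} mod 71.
67

By Fermat's Little Theorem, a^(p-1) ≡ 1 (mod p) for prime p and gcd(a, p) = 1
Here p = 71, so 13^70 ≡ 1 (mod 71)
We can reduce the exponent: 213 mod 70 = 3
So 13^213 ≡ 13^3 (mod 71)
Computing: 13^3 mod 71 = 67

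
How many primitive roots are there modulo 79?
24

The number of primitive roots modulo p is φ(p-1) = φ(78)
φ(78) = 24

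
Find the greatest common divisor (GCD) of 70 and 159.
1

Using the Euclidean algorithm:
70 = 0 × 159 + 70
159 = 2 × 70 + 19
70 = 3 × 19 + 13
19 = 1 × 13 + 6
13 = 2 × 6 + 1
6 = 6 × 1 + 0

GCD(70, 159) = 1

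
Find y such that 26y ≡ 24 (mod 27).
3

Since gcd(26, 27) = 1 divides 24, a solution exists.
Multiply both sides by the inverse of 26 mod 27:
  26^(-1) mod 27 = 26
  x ≡ 26 × 24 ≡ 624 ≡ 3 (mod 27)
Verification: 26 × 3 = 78 = 2 × 27 + 24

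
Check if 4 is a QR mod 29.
By Euler's criterion: 4^{14} ≡ 1 (mod 29). Since this equals 1, 4 is a QR.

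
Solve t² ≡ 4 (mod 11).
The square roots of 4 mod 11 are 9 and 2. Verify: 9² = 81 ≡ 4 (mod 11)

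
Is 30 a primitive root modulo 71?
No

To verify, check if 30^(70/q) ≢ 1 (mod 71) for each prime divisor q of 70
Divisors of 70 = 70: [1, 2, 5, 7, 10, 14, 35, 70]
  30^(70/2) = 30^35 ≡ 1 (mod 71)
  30^(70/5) = 30^14 ≡ 1 (mod 71)
  30^(70/7) = 30^10 ≡ 20 (mod 71)
Conclusion: 30 is not a primitive root modulo 71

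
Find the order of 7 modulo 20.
Powers of 7 mod 20: 7^1≡7, 7^2≡9, 7^3≡3, 7^4≡1. Order = 4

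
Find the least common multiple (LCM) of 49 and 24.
1176

First find GCD(49, 24) using the Euclidean algorithm:
49 = 2 × 24 + 1
24 = 24 × 1 + 0
GCD(49, 24) = 1

LCM formula: LCM(a, b) = (a × b) / GCD(a, b)
LCM(49, 24) = (49 × 24) / 1
LCM(49, 24) = 1176 / 1
LCM(49, 24) = 1176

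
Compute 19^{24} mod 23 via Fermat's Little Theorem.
16

By Fermat's Little Theorem, a^(p-1) ≡ 1 (mod p) for prime p and gcd(a, p) = 1
Here p = 23, so 19^22 ≡ 1 (mod 23)
We can reduce the exponent: 24 mod 22 = 2
So 19^24 ≡ 19^2 (mod 23)
Computing: 19^2 mod 23 = 16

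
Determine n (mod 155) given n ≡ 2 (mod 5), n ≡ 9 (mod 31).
102

Using the Chinese Remainder Theorem:
M = product of moduli = 155
For equation 1: M_1 = 31, 31 ≡ 1 (mod 5), inverse of 31 mod 5 is 1 (check: 1 × 1 = 1 ≡ 1 (mod 5))
For equation 2: M_2 = 5, 5 ≡ 5 (mod 31), inverse of 5 mod 31 is 25 (check: 5 × 25 = 125 ≡ 1 (mod 31))
Combine: n ≡ Σ r_i×M_i×(M_i⁻¹ mod m_i) = 2×31×1 + 9×5×25 = 62 + 1125 = 1187
1187 mod 155 = 102
n ≡ 102 (mod 155)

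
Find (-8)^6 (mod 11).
(-8) ≡ 3 (mod 11). 6 = 4 + 2 (binary 110). Repeated squaring mod 11: 3^1 ≡ 3; 3^2 ≡ 3² = 9 ≡ 9; 3^4 ≡ 9² = 81 ≡ 4. Multiply: (-8)^6 ≡ 3^4 × 3^2 ≡ 4 × 9 (mod 11): 4 × 9 = 36 ≡ 3. So (-8)^6 ≡ 3 (mod 11).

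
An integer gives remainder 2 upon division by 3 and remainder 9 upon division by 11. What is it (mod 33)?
M = 3 × 11 = 33. M₁ = 11, y₁ ≡ 2 (mod 3). M₂ = 3, y₂ ≡ 4 (mod 11). y = 2×11×2 + 9×3×4 ≡ 20 (mod 33). The smallest positive such number is 20.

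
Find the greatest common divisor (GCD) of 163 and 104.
1

Using the Euclidean algorithm:
163 = 1 × 104 + 59
104 = 1 × 59 + 45
59 = 1 × 45 + 14
45 = 3 × 14 + 3
14 = 4 × 3 + 2
3 = 1 × 2 + 1
2 = 2 × 1 + 0

GCD(163, 104) = 1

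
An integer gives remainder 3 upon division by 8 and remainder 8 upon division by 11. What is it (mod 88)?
M = 8 × 11 = 88. M₁ = 11, y₁ ≡ 3 (mod 8). M₂ = 8, y₂ ≡ 7 (mod 11). x = 3×11×3 + 8×8×7 ≡ 19 (mod 88). The smallest positive such number is 19.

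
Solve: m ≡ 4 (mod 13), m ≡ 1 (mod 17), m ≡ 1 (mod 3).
M = 13 × 17 × 3 = 663. M₁ = 51, y₁ ≡ 12 (mod 13). M₂ = 39, y₂ ≡ 7 (mod 17). M₃ = 221, y₃ ≡ 2 (mod 3). m = 4×51×12 + 1×39×7 + 1×221×2 ≡ 511 (mod 663)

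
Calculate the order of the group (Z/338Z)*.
156

Prime factorization: 338 = 2 × 13^2
Using the formula φ(n) = n × Π(1 - 1/p) for each prime factor p:
φ(338) = 338 × (1 - 1/2) × (1 - 1/13)
φ(338) = 156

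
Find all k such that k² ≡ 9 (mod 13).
The square roots of 9 mod 13 are 3 and 10. Verify: 3² = 9 ≡ 9 (mod 13)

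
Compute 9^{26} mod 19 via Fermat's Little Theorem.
17

By Fermat's Little Theorem, a^(p-1) ≡ 1 (mod p) for prime p and gcd(a, p) = 1
Here p = 19, so 9^18 ≡ 1 (mod 19)
We can reduce the exponent: 26 mod 18 = 8
So 9^26 ≡ 9^8 (mod 19)
Computing: 9^8 mod 19 = 17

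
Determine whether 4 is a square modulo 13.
By Euler's criterion: 4^{6} ≡ 1 (mod 13). Since this equals 1, 4 is a QR.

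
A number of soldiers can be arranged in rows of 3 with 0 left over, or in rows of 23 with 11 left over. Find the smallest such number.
M = 3 × 23 = 69. M₁ = 23, y₁ ≡ 2 (mod 3). M₂ = 3, y₂ ≡ 8 (mod 23). z = 0×23×2 + 11×3×8 ≡ 57 (mod 69). The smallest positive such number is 57.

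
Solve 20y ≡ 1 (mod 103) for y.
67

Using Extended Euclidean Algorithm:
gcd(20, 103) = 1
Bezout coefficients: 20 × -36 + 103 × 7 = 1
So 20 × -36 ≡ 1 (mod 103)
The inverse is -36 mod 103 = 67
Verification: 20 × 67 = 1340 = 13 × 103 + 1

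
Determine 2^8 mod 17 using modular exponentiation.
8 = 8 (binary 1000). Repeated squaring mod 17: 2^1 ≡ 2; 2^2 ≡ 2² = 4 ≡ 4; 2^4 ≡ 4² = 16 ≡ 16; 2^8 ≡ 16² = 256 ≡ 1. So 2^8 ≡ 1 (mod 17).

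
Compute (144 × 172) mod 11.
7

(144 × 172) = 24768
24768 mod 11 = 7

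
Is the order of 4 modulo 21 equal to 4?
No, the actual order is 3, not 4.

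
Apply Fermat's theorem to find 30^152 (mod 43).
By Fermat: 30^{42} ≡ 1 (mod 43). 152 = 3×42 + 26. So 30^{152} ≡ 30^{26} ≡ 31 (mod 43)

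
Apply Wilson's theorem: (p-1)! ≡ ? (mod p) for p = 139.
By Wilson's theorem, (138)! ≡ -1 ≡ 138 (mod 139)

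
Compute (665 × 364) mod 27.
5

(665 × 364) = 242060
242060 mod 27 = 5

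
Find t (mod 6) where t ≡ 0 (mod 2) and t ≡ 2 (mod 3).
M = 2 × 3 = 6. M₁ = 3, y₁ ≡ 1 (mod 2). M₂ = 2, y₂ ≡ 2 (mod 3). t = 0×3×1 + 2×2×2 ≡ 2 (mod 6)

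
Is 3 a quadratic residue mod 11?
By Euler's criterion: 3^{5} ≡ 1 (mod 11). Since this equals 1, 3 is a QR.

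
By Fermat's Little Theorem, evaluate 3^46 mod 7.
By Fermat: 3^{6} ≡ 1 (mod 7). 46 = 7×6 + 4. So 3^{46} ≡ 3^{4} ≡ 4 (mod 7)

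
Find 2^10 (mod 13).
10 = 8 + 2 (binary 1010). Repeated squaring mod 13: 2^1 ≡ 2; 2^2 ≡ 2² = 4 ≡ 4; 2^4 ≡ 4² = 16 ≡ 3; 2^8 ≡ 3² = 9 ≡ 9. Multiply: 2^10 = 2^8 × 2^2 ≡ 9 × 4 (mod 13): 9 × 4 = 36 ≡ 10. So 2^10 ≡ 10 (mod 13).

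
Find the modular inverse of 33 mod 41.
33^(-1) ≡ 5 (mod 41). Verification: 33 × 5 = 165 ≡ 1 (mod 41)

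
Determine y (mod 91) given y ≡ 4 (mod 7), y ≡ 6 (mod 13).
32

Using the Chinese Remainder Theorem:
M = product of moduli = 91
For equation 1: M_1 = 13, 13 ≡ 6 (mod 7), inverse of 13 mod 7 is 6 (check: 6 × 6 = 36 ≡ 1 (mod 7))
For equation 2: M_2 = 7, 7 ≡ 7 (mod 13), inverse of 7 mod 13 is 2 (check: 7 × 2 = 14 ≡ 1 (mod 13))
Combine: y ≡ Σ r_i×M_i×(M_i⁻¹ mod m_i) = 4×13×6 + 6×7×2 = 312 + 84 = 396
396 mod 91 = 32
y ≡ 32 (mod 91)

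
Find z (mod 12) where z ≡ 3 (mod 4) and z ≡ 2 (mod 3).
M = 4 × 3 = 12. M₁ = 3, y₁ ≡ 3 (mod 4). M₂ = 4, y₂ ≡ 1 (mod 3). z = 3×3×3 + 2×4×1 ≡ 11 (mod 12)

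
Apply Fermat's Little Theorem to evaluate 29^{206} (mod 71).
27

By Fermat's Little Theorem, a^(p-1) ≡ 1 (mod p) for prime p and gcd(a, p) = 1
Here p = 71, so 29^70 ≡ 1 (mod 71)
We can reduce the exponent: 206 mod 70 = 66
So 29^206 ≡ 29^66 (mod 71)
Computing: 29^66 mod 71 = 27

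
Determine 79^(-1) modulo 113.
79^(-1) ≡ 103 (mod 113). Verification: 79 × 103 = 8137 ≡ 1 (mod 113)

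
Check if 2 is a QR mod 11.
By Euler's criterion: 2^{5} ≡ 10 (mod 11). Since this equals -1 (≡ 10), 2 is not a QR.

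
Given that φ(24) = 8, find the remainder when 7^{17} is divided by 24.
By Euler: 7^{8} ≡ 1 (mod 24) since gcd(7, 24) = 1. 17 = 2×8 + 1. So 7^{17} ≡ 7^{1} ≡ 7 (mod 24)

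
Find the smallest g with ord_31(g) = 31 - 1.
p - 1 = 30 has prime divisors 2, 3, 5. h is a primitive root mod 31 iff h^(30/q) ≢ 1 (mod 31) for each such q.
h = 2: 2^15 ≡ 1, 2^10 ≡ 1, 2^6 ≡ 2 (mod 31); 2^15 ≡ 1, so not a primitive root.
h = 3: 3^15 ≡ 30, 3^10 ≡ 25, 3^6 ≡ 16 (mod 31); none is 1, so 3 has order 30 and is a primitive root.
The smallest primitive root mod 31 is g = 3.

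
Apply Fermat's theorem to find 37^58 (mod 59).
By Fermat's Little Theorem, 37^{58} ≡ 1 (mod 59) since 59 is prime and gcd(37, 59) = 1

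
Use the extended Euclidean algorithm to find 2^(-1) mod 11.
Extended GCD: 2(-5) + 11(1) = 1. So 2^(-1) ≡ 6 ≡ 6 (mod 11). Verify: 2 × 6 = 12 ≡ 1 (mod 11)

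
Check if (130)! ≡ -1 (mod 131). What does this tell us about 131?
(130)! mod 131 = 130. Since this equals -1 (mod 131), Wilson confirms 131 is prime.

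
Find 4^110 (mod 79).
Using Fermat: 4^{78} ≡ 1 (mod 79). 110 ≡ 32 (mod 78). So 4^{110} ≡ 4^{32} ≡ 51 (mod 79)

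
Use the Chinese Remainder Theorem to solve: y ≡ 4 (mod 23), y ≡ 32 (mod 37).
809

Using the Chinese Remainder Theorem:
M = product of moduli = 851
For equation 1: M_1 = 37, 37 ≡ 14 (mod 23), inverse of 37 mod 23 is 5 (check: 14 × 5 = 70 ≡ 1 (mod 23))
For equation 2: M_2 = 23, 23 ≡ 23 (mod 37), inverse of 23 mod 37 is 29 (check: 23 × 29 = 667 ≡ 1 (mod 37))
Combine: y ≡ Σ r_i×M_i×(M_i⁻¹ mod m_i) = 4×37×5 + 32×23×29 = 740 + 21344 = 22084
22084 mod 851 = 809
y ≡ 809 (mod 851)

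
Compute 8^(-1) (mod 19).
8^(-1) ≡ 12 (mod 19). Verification: 8 × 12 = 96 ≡ 1 (mod 19)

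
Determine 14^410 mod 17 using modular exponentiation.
Using Fermat: 14^{16} ≡ 1 (mod 17). 410 ≡ 10 (mod 16). So 14^{410} ≡ 14^{10} ≡ 8 (mod 17)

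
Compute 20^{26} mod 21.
1

Using successive squaring:
Binary expansion of 26: 11010
Powers of 20 mod 21 (each is the square of the previous):
  20^1 ≡ 20 (mod 21)
  20^2 ≡ 20² = 400 ≡ 1 (mod 21)
  20^4 ≡ 1² = 1 ≡ 1 (mod 21)
  20^8 ≡ 1² = 1 ≡ 1 (mod 21)
  20^16 ≡ 1² = 1 ≡ 1 (mod 21)
26 = 16 + 8 + 2, so 20^26 = 20^16 × 20^8 × 20^2 ≡ 1 × 1 × 1 (mod 21)
Multiplying step by step:
  1 × 1 = 1 ≡ 1 (mod 21)
  1 × 1 = 1 ≡ 1 (mod 21)
Result: 20^26 ≡ 1 (mod 21)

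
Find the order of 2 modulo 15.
Powers of 2 mod 15: 2^1≡2, 2^2≡4, 2^3≡8, 2^4≡1. Order = 4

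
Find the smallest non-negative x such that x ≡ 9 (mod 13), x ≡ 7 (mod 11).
139

Using the Chinese Remainder Theorem:
M = product of moduli = 143
For equation 1: M_1 = 11, 11 ≡ 11 (mod 13), inverse of 11 mod 13 is 6 (check: 11 × 6 = 66 ≡ 1 (mod 13))
For equation 2: M_2 = 13, 13 ≡ 2 (mod 11), inverse of 13 mod 11 is 6 (check: 2 × 6 = 12 ≡ 1 (mod 11))
Combine: x ≡ Σ r_i×M_i×(M_i⁻¹ mod m_i) = 9×11×6 + 7×13×6 = 594 + 546 = 1140
1140 mod 143 = 139
x ≡ 139 (mod 143)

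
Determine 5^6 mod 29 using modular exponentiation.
6 = 4 + 2 (binary 110). Repeated squaring mod 29: 5^1 ≡ 5; 5^2 ≡ 5² = 25 ≡ 25; 5^4 ≡ 25² = 625 ≡ 16. Multiply: 5^6 = 5^4 × 5^2 ≡ 16 × 25 (mod 29): 16 × 25 = 400 ≡ 23. So 5^6 ≡ 23 (mod 29).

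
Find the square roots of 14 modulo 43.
The square roots of 14 mod 43 are 10 and 33. Verify: 10² = 100 ≡ 14 (mod 43)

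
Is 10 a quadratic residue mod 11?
By Euler's criterion: 10^{5} ≡ 10 (mod 11). Since this equals -1 (≡ 10), 10 is not a QR.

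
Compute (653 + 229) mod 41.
21

(653 + 229) = 882
882 mod 41 = 21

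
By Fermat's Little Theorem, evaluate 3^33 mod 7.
By Fermat: 3^{6} ≡ 1 (mod 7). 33 = 5×6 + 3. So 3^{33} ≡ 3^{3} ≡ 6 (mod 7)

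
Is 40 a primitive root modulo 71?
No

To verify, check if 40^(70/q) ≢ 1 (mod 71) for each prime divisor q of 70
Divisors of 70 = 70: [1, 2, 5, 7, 10, 14, 35, 70]
  40^(70/2) = 40^35 ≡ 1 (mod 71)
  40^(70/5) = 40^14 ≡ 54 (mod 71)
  40^(70/7) = 40^10 ≡ 20 (mod 71)
Conclusion: 40 is not a primitive root modulo 71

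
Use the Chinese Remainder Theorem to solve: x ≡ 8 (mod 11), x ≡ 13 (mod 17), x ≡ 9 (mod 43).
6201

Using the Chinese Remainder Theorem:
M = product of moduli = 8041
For equation 1: M_1 = 731, 731 ≡ 5 (mod 11), inverse of 731 mod 11 is 9 (check: 5 × 9 = 45 ≡ 1 (mod 11))
For equation 2: M_2 = 473, 473 ≡ 14 (mod 17), inverse of 473 mod 17 is 11 (check: 14 × 11 = 154 ≡ 1 (mod 17))
For equation 3: M_3 = 187, 187 ≡ 15 (mod 43), inverse of 187 mod 43 is 23 (check: 15 × 23 = 345 ≡ 1 (mod 43))
Combine: x ≡ Σ r_i×M_i×(M_i⁻¹ mod m_i) = 8×731×9 + 13×473×11 + 9×187×23 = 52632 + 67639 + 38709 = 158980
158980 mod 8041 = 6201
x ≡ 6201 (mod 8041)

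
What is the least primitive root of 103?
5

A primitive root g modulo p has order p-1 = 102
Prime divisors of 102: [2, 3, 17]
g is a primitive root iff g^(102/q) ≢ 1 (mod 103) for each prime divisor q
Testing small values:
  g = 2: 2^51 ≡ 1, 2^34 ≡ 46, 2^6 ≡ 64 (mod 103) → 2^51 ≡ 1, not primitive root
  g = 3: 3^51 ≡ 102, 3^34 ≡ 1, 3^6 ≡ 8 (mod 103) → 3^34 ≡ 1, not primitive root
  g = 4: 4^51 ≡ 1, 4^34 ≡ 56, 4^6 ≡ 79 (mod 103) → 4^51 ≡ 1, not primitive root
  g = 5: 5^51 ≡ 102, 5^34 ≡ 56, 5^6 ≡ 72 (mod 103) → none is 1, primitive root!
The smallest primitive root is 5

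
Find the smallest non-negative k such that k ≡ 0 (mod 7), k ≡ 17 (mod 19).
112

Using the Chinese Remainder Theorem:
M = product of moduli = 133
For equation 1: M_1 = 19, 19 ≡ 5 (mod 7), inverse of 19 mod 7 is 3 (check: 5 × 3 = 15 ≡ 1 (mod 7))
For equation 2: M_2 = 7, 7 ≡ 7 (mod 19), inverse of 7 mod 19 is 11 (check: 7 × 11 = 77 ≡ 1 (mod 19))
Combine: k ≡ Σ r_i×M_i×(M_i⁻¹ mod m_i) = 0×19×3 + 17×7×11 = 0 + 1309 = 1309
1309 mod 133 = 112
k ≡ 112 (mod 133)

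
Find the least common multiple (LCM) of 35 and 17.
595

First find GCD(35, 17) using the Euclidean algorithm:
35 = 2 × 17 + 1
17 = 17 × 1 + 0
GCD(35, 17) = 1

LCM formula: LCM(a, b) = (a × b) / GCD(a, b)
LCM(35, 17) = (35 × 17) / 1
LCM(35, 17) = 595 / 1
LCM(35, 17) = 595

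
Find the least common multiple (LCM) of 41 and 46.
1886

First find GCD(41, 46) using the Euclidean algorithm:
41 = 0 × 46 + 41
46 = 1 × 41 + 5
41 = 8 × 5 + 1
5 = 5 × 1 + 0
GCD(41, 46) = 1

LCM formula: LCM(a, b) = (a × b) / GCD(a, b)
LCM(41, 46) = (41 × 46) / 1
LCM(41, 46) = 1886 / 1
LCM(41, 46) = 1886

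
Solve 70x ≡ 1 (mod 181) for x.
70^(-1) ≡ 75 (mod 181). Verification: 70 × 75 = 5250 ≡ 1 (mod 181)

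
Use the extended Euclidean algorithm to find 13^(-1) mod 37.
Extended GCD: 13(-17) + 37(6) = 1. So 13^(-1) ≡ 20 ≡ 20 (mod 37). Verify: 13 × 20 = 260 ≡ 1 (mod 37)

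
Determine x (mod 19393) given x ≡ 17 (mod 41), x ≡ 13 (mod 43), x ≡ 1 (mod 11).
7151

Using the Chinese Remainder Theorem:
M = product of moduli = 19393
For equation 1: M_1 = 473, 473 ≡ 22 (mod 41), inverse of 473 mod 41 is 28 (check: 22 × 28 = 616 ≡ 1 (mod 41))
For equation 2: M_2 = 451, 451 ≡ 21 (mod 43), inverse of 451 mod 43 is 41 (check: 21 × 41 = 861 ≡ 1 (mod 43))
For equation 3: M_3 = 1763, 1763 ≡ 3 (mod 11), inverse of 1763 mod 11 is 4 (check: 3 × 4 = 12 ≡ 1 (mod 11))
Combine: x ≡ Σ r_i×M_i×(M_i⁻¹ mod m_i) = 17×473×28 + 13×451×41 + 1×1763×4 = 225148 + 240383 + 7052 = 472583
472583 mod 19393 = 7151
x ≡ 7151 (mod 19393)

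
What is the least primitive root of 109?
6

A primitive root g modulo p has order p-1 = 108
Prime divisors of 108: [2, 3]
g is a primitive root iff g^(108/q) ≢ 1 (mod 109) for each prime divisor q
Testing small values:
  g = 2: 2^54 ≡ 108, 2^36 ≡ 1 (mod 109) → 2^36 ≡ 1, not primitive root
  g = 3: 3^54 ≡ 1, 3^36 ≡ 63 (mod 109) → 3^54 ≡ 1, not primitive root
  g = 4: 4^54 ≡ 1, 4^36 ≡ 1 (mod 109) → 4^54 ≡ 1, not primitive root
  g = 5: 5^54 ≡ 1, 5^36 ≡ 63 (mod 109) → 5^54 ≡ 1, not primitive root
  g = 6: 6^54 ≡ 108, 6^36 ≡ 63 (mod 109) → none is 1, primitive root!
The smallest primitive root is 6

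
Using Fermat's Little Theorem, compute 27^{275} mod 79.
61

By Fermat's Little Theorem, a^(p-1) ≡ 1 (mod p) for prime p and gcd(a, p) = 1
Here p = 79, so 27^78 ≡ 1 (mod 79)
We can reduce the exponent: 275 mod 78 = 41
So 27^275 ≡ 27^41 (mod 79)
Computing: 27^41 mod 79 = 61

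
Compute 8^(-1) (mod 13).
5

Using Extended Euclidean Algorithm:
gcd(8, 13) = 1
Bezout coefficients: 8 × 5 + 13 × -3 = 1
So 8 × 5 ≡ 1 (mod 13)
The inverse is 5 mod 13 = 5
Verification: 8 × 5 = 40 = 3 × 13 + 1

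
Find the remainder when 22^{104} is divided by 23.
By Fermat: 22^{22} ≡ 1 (mod 23). 104 = 4×22 + 16. So 22^{104} ≡ 22^{16} ≡ 1 (mod 23)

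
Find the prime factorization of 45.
3^2 × 5

Divide by primes starting from smallest:
45 ÷ 3 = 15
15 ÷ 3 = 5
5 ÷ 5 = 1

45 = 3^2 × 5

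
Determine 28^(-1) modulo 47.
28^(-1) ≡ 42 (mod 47). Verification: 28 × 42 = 1176 ≡ 1 (mod 47)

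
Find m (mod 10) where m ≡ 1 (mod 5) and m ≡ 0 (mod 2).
M = 5 × 2 = 10. M₁ = 2, y₁ ≡ 3 (mod 5). M₂ = 5, y₂ ≡ 1 (mod 2). m = 1×2×3 + 0×5×1 ≡ 6 (mod 10)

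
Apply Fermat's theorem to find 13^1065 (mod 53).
By Fermat: 13^{52} ≡ 1 (mod 53). 1065 ≡ 25 (mod 52). So 13^{1065} ≡ 13^{25} ≡ 49 (mod 53)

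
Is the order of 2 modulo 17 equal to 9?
No, the actual order is 8, not 9.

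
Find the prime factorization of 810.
2 × 3^4 × 5

Divide by primes starting from smallest:
810 ÷ 2 = 405
405 ÷ 3 = 135
135 ÷ 3 = 45
45 ÷ 3 = 15
15 ÷ 3 = 5
5 ÷ 5 = 1

810 = 2 × 3^4 × 5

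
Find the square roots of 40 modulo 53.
The square roots of 40 mod 53 are 27 and 26. Verify: 27² = 729 ≡ 40 (mod 53)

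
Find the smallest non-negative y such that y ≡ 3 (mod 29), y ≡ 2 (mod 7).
177

Using the Chinese Remainder Theorem:
M = product of moduli = 203
For equation 1: M_1 = 7, 7 ≡ 7 (mod 29), inverse of 7 mod 29 is 25 (check: 7 × 25 = 175 ≡ 1 (mod 29))
For equation 2: M_2 = 29, 29 ≡ 1 (mod 7), inverse of 29 mod 7 is 1 (check: 1 × 1 = 1 ≡ 1 (mod 7))
Combine: y ≡ Σ r_i×M_i×(M_i⁻¹ mod m_i) = 3×7×25 + 2×29×1 = 525 + 58 = 583
583 mod 203 = 177
y ≡ 177 (mod 203)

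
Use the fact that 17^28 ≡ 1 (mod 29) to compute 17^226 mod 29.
By Fermat: 17^{28} ≡ 1 (mod 29). 226 ≡ 2 (mod 28). So 17^{226} ≡ 17^{2} ≡ 28 (mod 29)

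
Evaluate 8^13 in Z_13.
Using Fermat: 8^{12} ≡ 1 (mod 13). 13 ≡ 1 (mod 12). So 8^{13} ≡ 8^{1} ≡ 8 (mod 13)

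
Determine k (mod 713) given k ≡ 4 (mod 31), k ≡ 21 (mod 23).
159

Using the Chinese Remainder Theorem:
M = product of moduli = 713
For equation 1: M_1 = 23, 23 ≡ 23 (mod 31), inverse of 23 mod 31 is 27 (check: 23 × 27 = 621 ≡ 1 (mod 31))
For equation 2: M_2 = 31, 31 ≡ 8 (mod 23), inverse of 31 mod 23 is 3 (check: 8 × 3 = 24 ≡ 1 (mod 23))
Combine: k ≡ Σ r_i×M_i×(M_i⁻¹ mod m_i) = 4×23×27 + 21×31×3 = 2484 + 1953 = 4437
4437 mod 713 = 159
k ≡ 159 (mod 713)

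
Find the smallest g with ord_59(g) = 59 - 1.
p - 1 = 58 has prime divisors 2, 29. h is a primitive root mod 59 iff h^(58/q) ≢ 1 (mod 59) for each such q.
h = 2: 2^29 ≡ 58, 2^2 ≡ 4 (mod 59); none is 1, so 2 has order 58 and is a primitive root.
The smallest primitive root mod 59 is g = 2.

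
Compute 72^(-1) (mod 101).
94

Using Extended Euclidean Algorithm:
gcd(72, 101) = 1
Bezout coefficients: 72 × -7 + 101 × 5 = 1
So 72 × -7 ≡ 1 (mod 101)
The inverse is -7 mod 101 = 94
Verification: 72 × 94 = 6768 = 67 × 101 + 1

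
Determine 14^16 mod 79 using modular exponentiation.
Using repeated squaring. 16 = 16 (binary 10000). Repeated squaring mod 79: 14^1 ≡ 14; 14^2 ≡ 14² = 196 ≡ 38; 14^4 ≡ 38² = 1444 ≡ 22; 14^8 ≡ 22² = 484 ≡ 10; 14^16 ≡ 10² = 100 ≡ 21. So 14^16 ≡ 21 (mod 79).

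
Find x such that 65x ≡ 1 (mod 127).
65^(-1) ≡ 43 (mod 127). Verification: 65 × 43 = 2795 ≡ 1 (mod 127)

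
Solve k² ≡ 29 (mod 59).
The square roots of 29 mod 59 are 41 and 18. Verify: 41² = 1681 ≡ 29 (mod 59)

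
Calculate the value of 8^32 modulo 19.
Using Fermat: 8^{18} ≡ 1 (mod 19). 32 ≡ 14 (mod 18). So 8^{32} ≡ 8^{14} ≡ 7 (mod 19)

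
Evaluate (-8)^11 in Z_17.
Using repeated squaring. (-8) ≡ 9 (mod 17). 11 = 8 + 2 + 1 (binary 1011). Repeated squaring mod 17: 9^1 ≡ 9; 9^2 ≡ 9² = 81 ≡ 13; 9^4 ≡ 13² = 169 ≡ 16; 9^8 ≡ 16² = 256 ≡ 1. Multiply: (-8)^11 ≡ 9^8 × 9^2 × 9^1 ≡ 1 × 13 × 9 (mod 17): 1 × 13 = 13 ≡ 13; 13 × 9 = 117 ≡ 15. So (-8)^11 ≡ 15 (mod 17).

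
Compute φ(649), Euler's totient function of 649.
580

Prime factorization: 649 = 11 × 59
Using the formula φ(n) = n × Π(1 - 1/p) for each prime factor p:
φ(649) = 649 × (1 - 1/11) × (1 - 1/59)
φ(649) = 580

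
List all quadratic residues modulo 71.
QRs mod 71: {1, 2, 3, 4, 5, 6, 8, 9, 10, 12, 15, 16, 18, 19, 20, 24, 25, 27, 29, 30, 32, 36, 37, 38, 40, 43, 45, 48, 49, 50, 54, 57, 58, 60, 64}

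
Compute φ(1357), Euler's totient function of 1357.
1276

Prime factorization: 1357 = 23 × 59
Using the formula φ(n) = n × Π(1 - 1/p) for each prime factor p:
φ(1357) = 1357 × (1 - 1/23) × (1 - 1/59)
φ(1357) = 1276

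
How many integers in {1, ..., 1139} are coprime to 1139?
1056

Prime factorization: 1139 = 17 × 67
Using the formula φ(n) = n × Π(1 - 1/p) for each prime factor p:
φ(1139) = 1139 × (1 - 1/17) × (1 - 1/67)
φ(1139) = 1056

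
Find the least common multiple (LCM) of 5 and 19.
95

First find GCD(5, 19) using the Euclidean algorithm:
5 = 0 × 19 + 5
19 = 3 × 5 + 4
5 = 1 × 4 + 1
4 = 4 × 1 + 0
GCD(5, 19) = 1

LCM formula: LCM(a, b) = (a × b) / GCD(a, b)
LCM(5, 19) = (5 × 19) / 1
LCM(5, 19) = 95 / 1
LCM(5, 19) = 95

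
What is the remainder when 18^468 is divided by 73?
Using Fermat: 18^{72} ≡ 1 (mod 73). 468 ≡ 36 (mod 72). So 18^{468} ≡ 18^{36} ≡ 1 (mod 73)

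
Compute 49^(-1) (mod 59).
53

Using Extended Euclidean Algorithm:
gcd(49, 59) = 1
Bezout coefficients: 49 × -6 + 59 × 5 = 1
So 49 × -6 ≡ 1 (mod 59)
The inverse is -6 mod 59 = 53
Verification: 49 × 53 = 2597 = 44 × 59 + 1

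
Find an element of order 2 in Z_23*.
22 has order 2 mod 23 since 22^{2} ≡ 1 (mod 23) and no smaller power works.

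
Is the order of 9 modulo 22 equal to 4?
No, the actual order is 5, not 4.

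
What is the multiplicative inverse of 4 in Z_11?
3

Using Extended Euclidean Algorithm:
gcd(4, 11) = 1
Bezout coefficients: 4 × 3 + 11 × -1 = 1
So 4 × 3 ≡ 1 (mod 11)
The inverse is 3 mod 11 = 3
Verification: 4 × 3 = 12 = 1 × 11 + 1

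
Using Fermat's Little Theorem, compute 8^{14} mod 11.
4

By Fermat's Little Theorem, a^(p-1) ≡ 1 (mod p) for prime p and gcd(a, p) = 1
Here p = 11, so 8^10 ≡ 1 (mod 11)
We can reduce the exponent: 14 mod 10 = 4
So 8^14 ≡ 8^4 (mod 11)
Computing: 8^4 mod 11 = 4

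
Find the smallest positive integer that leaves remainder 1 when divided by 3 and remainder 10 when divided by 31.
M = 3 × 31 = 93. M₁ = 31, y₁ ≡ 1 (mod 3). M₂ = 3, y₂ ≡ 21 (mod 31). z = 1×31×1 + 10×3×21 ≡ 10 (mod 93). The smallest positive such number is 10.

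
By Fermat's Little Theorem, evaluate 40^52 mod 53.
By Fermat's Little Theorem, 40^{52} ≡ 1 (mod 53) since 53 is prime and gcd(40, 53) = 1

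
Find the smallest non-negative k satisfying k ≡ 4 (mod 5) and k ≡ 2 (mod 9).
M = 5 × 9 = 45. M₁ = 9, y₁ ≡ 4 (mod 5). M₂ = 5, y₂ ≡ 2 (mod 9). k = 4×9×4 + 2×5×2 ≡ 29 (mod 45)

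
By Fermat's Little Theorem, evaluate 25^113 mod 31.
By Fermat: 25^{30} ≡ 1 (mod 31). 113 = 3×30 + 23. So 25^{113} ≡ 25^{23} ≡ 5 (mod 31)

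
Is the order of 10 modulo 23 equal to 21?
No, the actual order is 22, not 21.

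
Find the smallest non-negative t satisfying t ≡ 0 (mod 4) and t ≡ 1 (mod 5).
M = 4 × 5 = 20. M₁ = 5, y₁ ≡ 1 (mod 4). M₂ = 4, y₂ ≡ 4 (mod 5). t = 0×5×1 + 1×4×4 ≡ 16 (mod 20)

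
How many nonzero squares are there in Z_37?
For prime 37, there are (p-1)/2 = (37-1)/2 = 18 quadratic residues (excluding 0).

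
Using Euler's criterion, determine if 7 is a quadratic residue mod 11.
By Euler's criterion: 7^{5} ≡ 10 (mod 11). Since this equals -1 (≡ 10), 7 is not a QR.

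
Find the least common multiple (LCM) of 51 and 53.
2703

First find GCD(51, 53) using the Euclidean algorithm:
51 = 0 × 53 + 51
53 = 1 × 51 + 2
51 = 25 × 2 + 1
2 = 2 × 1 + 0
GCD(51, 53) = 1

LCM formula: LCM(a, b) = (a × b) / GCD(a, b)
LCM(51, 53) = (51 × 53) / 1
LCM(51, 53) = 2703 / 1
LCM(51, 53) = 2703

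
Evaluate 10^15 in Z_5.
Using repeated squaring. 10 ≡ 0 (mod 5). 15 = 8 + 4 + 2 + 1 (binary 1111). Repeated squaring mod 5: 0^1 ≡ 0; 0^2 ≡ 0² = 0 ≡ 0; 0^4 ≡ 0² = 0 ≡ 0; 0^8 ≡ 0² = 0 ≡ 0. Multiply: 10^15 ≡ 0^8 × 0^4 × 0^2 × 0^1 ≡ 0 × 0 × 0 × 0 (mod 5): 0 × 0 = 0 ≡ 0; 0 × 0 = 0 ≡ 0; 0 × 0 = 0 ≡ 0. So 10^15 ≡ 0 (mod 5).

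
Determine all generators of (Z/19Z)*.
Primitive roots mod 19: {2, 3, 10, 13, 14, 15}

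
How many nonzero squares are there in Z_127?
For prime 127, there are (p-1)/2 = (127-1)/2 = 63 quadratic residues (excluding 0).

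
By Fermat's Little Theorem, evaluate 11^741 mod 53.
By Fermat: 11^{52} ≡ 1 (mod 53). 741 ≡ 13 (mod 52). So 11^{741} ≡ 11^{13} ≡ 52 (mod 53)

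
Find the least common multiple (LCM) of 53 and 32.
1696

First find GCD(53, 32) using the Euclidean algorithm:
53 = 1 × 32 + 21
32 = 1 × 21 + 11
21 = 1 × 11 + 10
11 = 1 × 10 + 1
10 = 10 × 1 + 0
GCD(53, 32) = 1

LCM formula: LCM(a, b) = (a × b) / GCD(a, b)
LCM(53, 32) = (53 × 32) / 1
LCM(53, 32) = 1696 / 1
LCM(53, 32) = 1696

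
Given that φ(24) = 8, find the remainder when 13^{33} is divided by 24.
By Euler: 13^{8} ≡ 1 (mod 24) since gcd(13, 24) = 1. 33 = 4×8 + 1. So 13^{33} ≡ 13^{1} ≡ 13 (mod 24)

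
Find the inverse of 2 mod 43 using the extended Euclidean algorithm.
Extended GCD: 2(-21) + 43(1) = 1. So 2^(-1) ≡ 22 ≡ 22 (mod 43). Verify: 2 × 22 = 44 ≡ 1 (mod 43)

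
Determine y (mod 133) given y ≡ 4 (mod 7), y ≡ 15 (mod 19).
53

Using the Chinese Remainder Theorem:
M = product of moduli = 133
For equation 1: M_1 = 19, 19 ≡ 5 (mod 7), inverse of 19 mod 7 is 3 (check: 5 × 3 = 15 ≡ 1 (mod 7))
For equation 2: M_2 = 7, 7 ≡ 7 (mod 19), inverse of 7 mod 19 is 11 (check: 7 × 11 = 77 ≡ 1 (mod 19))
Combine: y ≡ Σ r_i×M_i×(M_i⁻¹ mod m_i) = 4×19×3 + 15×7×11 = 228 + 1155 = 1383
1383 mod 133 = 53
y ≡ 53 (mod 133)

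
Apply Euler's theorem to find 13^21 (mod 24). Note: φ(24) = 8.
By Euler: 13^{8} ≡ 1 (mod 24) since gcd(13, 24) = 1. 21 = 2×8 + 5. So 13^{21} ≡ 13^{5} ≡ 13 (mod 24)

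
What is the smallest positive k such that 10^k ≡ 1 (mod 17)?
Powers of 10 mod 17: 10^1≡10, 10^2≡15, 10^3≡14, 10^4≡4, 10^5≡6, 10^6≡9, 10^7≡5, 10^8≡16, 10^9≡7, 10^10≡2, 10^11≡3, 10^12≡13, 10^13≡11, 10^14≡8, 10^15≡12, 10^16≡1. Order = 16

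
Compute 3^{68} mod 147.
51

Using successive squaring:
Binary expansion of 68: 1000100
Powers of 3 mod 147 (each is the square of the previous):
  3^1 ≡ 3 (mod 147)
  3^2 ≡ 3² = 9 ≡ 9 (mod 147)
  3^4 ≡ 9² = 81 ≡ 81 (mod 147)
  3^8 ≡ 81² = 6561 ≡ 93 (mod 147)
  3^16 ≡ 93² = 8649 ≡ 123 (mod 147)
  3^32 ≡ 123² = 15129 ≡ 135 (mod 147)
  3^64 ≡ 135² = 18225 ≡ 144 (mod 147)
68 = 64 + 4, so 3^68 = 3^64 × 3^4 ≡ 144 × 81 (mod 147)
Multiplying step by step:
  144 × 81 = 11664 ≡ 51 (mod 147)
Result: 3^68 ≡ 51 (mod 147)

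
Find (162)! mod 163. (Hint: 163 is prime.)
By Wilson's theorem, (162)! ≡ -1 ≡ 162 (mod 163)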